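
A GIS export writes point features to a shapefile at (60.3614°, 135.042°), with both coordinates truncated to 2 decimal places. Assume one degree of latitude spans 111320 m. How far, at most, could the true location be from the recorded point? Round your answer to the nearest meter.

1242 meters

Truncating at 2 decimal places can drop up to a full unit in the last place, so each coordinate may be off by as much as 0.01°.
N–S: 0.01° × 111320 m/° = 1113.2 m.
Longitude error → 0.01 × 111320 × cos 60.3614° = 0.01 × 111320 × 0.4945 ≈ 550.508 m.
Worst case both components are at the extreme and orthogonal: √(1113.2² + 550.508²) ≈ 1241.88 m.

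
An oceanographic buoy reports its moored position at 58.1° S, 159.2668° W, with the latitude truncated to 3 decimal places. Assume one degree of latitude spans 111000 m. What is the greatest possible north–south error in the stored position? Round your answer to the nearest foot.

Truncating at 3 decimal places can drop up to a full unit in the last place, so the latitude may be off by as much as 0.001°.
So the N–S error is at most 0.001 × 111000 = 111 m.
In feet: 111 m ÷ 0.3048 ≈ 364.17 ft.

364 feet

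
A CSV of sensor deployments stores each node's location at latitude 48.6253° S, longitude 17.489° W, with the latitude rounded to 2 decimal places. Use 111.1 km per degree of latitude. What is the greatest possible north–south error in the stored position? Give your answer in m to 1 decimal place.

555.5 m

Rounding to 2 decimal places leaves the latitude within ±0.005° of the true value.
Along the meridian that is 0.005° × 111100 m/° = 555.5 m.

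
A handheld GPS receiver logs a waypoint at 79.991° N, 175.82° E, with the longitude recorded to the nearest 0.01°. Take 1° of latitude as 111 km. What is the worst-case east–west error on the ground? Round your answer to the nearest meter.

96 meters

Rounding to 2 decimal places leaves the longitude within ±0.005° of the true value.
Parallels shrink by cos φ, so at 79.991° a degree of longitude is 111000 × 0.1738 ≈ 19292.1 m.
East–west error: 0.005° × 19292.1 m/° ≈ 96.4606 m.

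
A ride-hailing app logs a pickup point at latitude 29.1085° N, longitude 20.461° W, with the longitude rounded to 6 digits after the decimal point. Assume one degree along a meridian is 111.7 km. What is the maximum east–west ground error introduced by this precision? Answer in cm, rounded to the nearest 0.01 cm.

4.88 cm

Rounding to 6 decimal places leaves the longitude within ±5e-07° of the true value.
One degree of longitude at 29.1085° is 111700 × cos 29.1085° ≈ 111700 × 0.8737 = 97592.3 m.
East–west error: 5e-07° × 97592.3 m/° ≈ 0.0487961 m.
That is 0.0487961 m = 4.8796 cm.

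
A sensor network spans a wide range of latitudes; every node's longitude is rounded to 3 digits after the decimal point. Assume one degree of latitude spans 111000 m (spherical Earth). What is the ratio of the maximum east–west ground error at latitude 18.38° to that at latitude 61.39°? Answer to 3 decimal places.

1.982

Rounding to 3 decimal places leaves the longitude within ±0.0005° of the true value.
At 18.38°: 0.0005° × 111000 × cos 18.38° = 0.0005 × 111000 × 0.9490 ≈ 52.669 m.
At 61.39°: 0.0005° × 111000 × cos 61.39° = 0.0005 × 111000 × 0.4788 ≈ 26.576 m.
Ratio: 52.669 / 26.576 = cos 18.38° / cos 61.39° ≈ 1.9818.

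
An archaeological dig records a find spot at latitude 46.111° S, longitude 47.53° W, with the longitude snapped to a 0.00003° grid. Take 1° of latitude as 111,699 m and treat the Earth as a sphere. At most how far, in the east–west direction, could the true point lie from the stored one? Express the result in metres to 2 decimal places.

1.16 metres

With a 0.00003° grid the true value lies within half a step, ±0.00003°/2 = ±1.5e-05°, of the stored one.
Parallels shrink by cos φ, so at 46.111° a degree of longitude is 111699 × 0.6933 ≈ 77436.8 m.
Maximum E–W displacement: 1.5e-05 × 77436.8 = 1.16155 m.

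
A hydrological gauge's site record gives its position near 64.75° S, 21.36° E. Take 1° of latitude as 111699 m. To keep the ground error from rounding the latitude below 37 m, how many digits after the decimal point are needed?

One degree of latitude covers 111699 m.
With N decimal places the half-ulp bound is 0.5·10⁻ᴺ°, or 0.5·10⁻ᴺ × 111699 m on the ground.
Setting 55849.5 × 10⁻ᴺ ≤ 37 gives 10ᴺ ≥ 1509, i.e. N ≥ 3.18.
So 4 decimal places suffice (5.58 m); 3 would allow up to 55.8 m.

4 decimal places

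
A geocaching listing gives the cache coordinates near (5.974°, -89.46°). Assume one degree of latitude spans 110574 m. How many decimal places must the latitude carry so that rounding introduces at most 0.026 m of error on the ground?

7 decimal places

One degree of latitude covers 110574 m.
With N decimal places the half-ulp bound is 0.5·10⁻ᴺ°, or 0.5·10⁻ᴺ × 110574 m on the ground.
Need 0.5 × 110574 × 10⁻ᴺ ≤ 0.026 → 10⁻ᴺ ≤ 4.703e-07, so N ≥ 6.33.
At 6 places the error can reach 0.0553 m, but 7 places keeps it to 0.00553 m.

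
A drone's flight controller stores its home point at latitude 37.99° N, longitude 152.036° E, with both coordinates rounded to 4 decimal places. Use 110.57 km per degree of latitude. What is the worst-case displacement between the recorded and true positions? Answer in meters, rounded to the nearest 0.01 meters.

7.04 meters

Rounding to 4 decimal places leaves each coordinate within ±5e-05° of the true value.
N–S: 5e-05° × 110570 m/° = 5.5285 m.
East–west component at 37.99°: 5e-05° × 110570 × cos 37.99° ≈ 5e-05 × 87142.2 ≈ 4.35711 m.
The two errors are perpendicular, so the maximum displacement is √(5.5285² + 4.35711²) ≈ 7.03909 m.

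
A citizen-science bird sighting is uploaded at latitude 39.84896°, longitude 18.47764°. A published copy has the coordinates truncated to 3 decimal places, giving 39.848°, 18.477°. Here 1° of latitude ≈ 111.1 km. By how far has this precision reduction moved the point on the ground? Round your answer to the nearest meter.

120 meters

The latitude changed by +0.00096° and the longitude by +0.00064°.
North–south shift: 0.00096 × 111100 = 106.656 m.
E–W at 39.848°: 0.00064° × 111100 × cos 39.848° = 0.00064 × 111100 × 0.7677 ≈ 54.5899 m.
Combined displacement = (106.656² + 54.5899²)^½ ≈ 119.815 m.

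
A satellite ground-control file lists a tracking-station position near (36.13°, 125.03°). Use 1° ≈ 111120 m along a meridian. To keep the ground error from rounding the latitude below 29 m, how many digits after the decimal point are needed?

One degree of latitude covers 111120 m.
N decimal places → at most half a unit in the last place, 0.5 × 10⁻ᴺ° = 111120/2 × 10⁻ᴺ m.
Setting 55560 × 10⁻ᴺ ≤ 29 gives 10ᴺ ≥ 1916, i.e. N ≥ 3.28.
So 4 decimal places suffice (5.56 m); 3 would allow up to 55.6 m.

4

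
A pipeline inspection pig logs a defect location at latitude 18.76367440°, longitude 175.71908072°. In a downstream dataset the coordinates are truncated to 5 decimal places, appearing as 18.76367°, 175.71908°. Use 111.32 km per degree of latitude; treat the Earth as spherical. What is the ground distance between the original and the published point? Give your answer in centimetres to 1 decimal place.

The latitude changed by +0.00000440° and the longitude by +0.00000072°.
N–S: 0.00000440° × 111320 m/° = 0.489808 m.
E–W at 18.7637°: 0.00000072° × 111320 × cos 18.7637° = 0.00000072 × 111320 × 0.9469 ≈ 0.0758907 m.
Distance: √(0.489808² + 0.0758907²) ≈ 0.495652 m.
That is 0.495652 m = 49.565 cm.

49.6 centimetres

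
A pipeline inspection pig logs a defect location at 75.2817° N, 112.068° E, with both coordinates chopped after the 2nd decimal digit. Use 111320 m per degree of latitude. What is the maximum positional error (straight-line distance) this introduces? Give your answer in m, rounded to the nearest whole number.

1149 m

Truncating at 2 decimal places can drop up to a full unit in the last place, so each coordinate may be off by as much as 0.01°.
N–S: 0.01° × 111320 m/° = 1113.2 m.
East–west component at 75.2817°: 0.01° × 111320 × cos 75.2817° ≈ 0.01 × 28282.7 ≈ 282.827 m.
The two errors are perpendicular, so the maximum displacement is √(1113.2² + 282.827²) ≈ 1148.57 m.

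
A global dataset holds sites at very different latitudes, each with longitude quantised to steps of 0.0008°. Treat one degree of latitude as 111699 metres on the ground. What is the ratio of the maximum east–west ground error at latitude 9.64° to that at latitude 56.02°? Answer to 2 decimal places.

With a 0.0008° grid the true value lies within half a step, ±0.0008°/2 = ±0.0004°, of the stored one.
At 9.64°: 0.0004° × 111699 × cos 9.64° = 0.0004 × 111699 × 0.9859 ≈ 44.049 m.
Error at 56.02° = 0.0004° × 111699 × cos 56.02° ≈ 44.68 × 0.5589 = 24.972 m.
The ratio reduces to cos 9.64° / cos 56.02° = 0.9859/0.5589 ≈ 1.7640.

1.76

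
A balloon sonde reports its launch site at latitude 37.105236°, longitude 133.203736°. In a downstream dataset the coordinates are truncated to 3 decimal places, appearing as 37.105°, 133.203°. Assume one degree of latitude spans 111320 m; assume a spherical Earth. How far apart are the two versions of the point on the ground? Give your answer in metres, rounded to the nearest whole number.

Δlat = 37.105236 − 37.105 = +0.000236°; Δlon = 133.203736 − 133.203 = +0.000736°.
North–south shift: 0.000236 × 111320 = 26.2715 m.
East–west at this latitude: 0.000736° × 111320 × cos 37.105° ≈ 0.000736 × 88781.2 = 65.343 m.
Combined displacement = (26.2715² + 65.343²)^½ ≈ 70.4265 m.

70 metres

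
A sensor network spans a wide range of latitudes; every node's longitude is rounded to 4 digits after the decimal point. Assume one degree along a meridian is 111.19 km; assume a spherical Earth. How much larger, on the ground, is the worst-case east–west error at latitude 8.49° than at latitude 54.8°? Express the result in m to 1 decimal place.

2.3 m

Rounding to 4 decimal places leaves the longitude within ±5e-05° of the true value.
At 8.49°: 5e-05° × 111190 × cos 8.49° = 5e-05 × 111190 × 0.9890 ≈ 5.4986 m.
Error at 54.8° = 5e-05° × 111190 × cos 54.8° ≈ 5.5595 × 0.5764 = 3.2047 m.
Difference: 5.4986 − 3.2047 = 2.2939 m.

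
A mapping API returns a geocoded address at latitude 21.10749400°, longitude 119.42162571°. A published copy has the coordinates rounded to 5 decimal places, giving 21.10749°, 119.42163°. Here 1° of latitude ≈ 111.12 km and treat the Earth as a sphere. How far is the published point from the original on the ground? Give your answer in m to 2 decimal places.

The latitude changed by +0.00000400° and the longitude by -0.00000429°.
North–south shift: 0.00000400 × 111120 = 0.44448 m.
East–west at this latitude: -0.00000429° × 111120 × cos 21.1075° ≈ -0.00000429 × 103665 = -0.444721 m.
Combined displacement = (0.44448² + 0.444721²)^½ ≈ 0.62876 m.

0.63 m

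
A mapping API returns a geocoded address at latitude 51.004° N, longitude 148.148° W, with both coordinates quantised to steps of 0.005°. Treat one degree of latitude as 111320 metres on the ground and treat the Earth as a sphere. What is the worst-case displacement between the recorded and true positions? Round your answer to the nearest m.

With a 0.005° grid the true value lies within half a step, ±0.005°/2 = ±0.0025°, of the stored one.
N–S: 0.0025° × 111320 m/° = 278.3 m.
E–W at 51.004°: 0.0025° × 111320 × cos 51.004° = 0.0025 × 111320 × 0.6293 ≈ 175.125 m.
Worst case both components are at the extreme and orthogonal: √(278.3² + 175.125²) ≈ 328.815 m.

329 m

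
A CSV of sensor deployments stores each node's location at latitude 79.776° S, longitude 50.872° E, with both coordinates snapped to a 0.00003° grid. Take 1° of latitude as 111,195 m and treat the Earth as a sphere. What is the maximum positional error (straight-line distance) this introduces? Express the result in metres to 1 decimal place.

With a 0.00003° grid the true value lies within half a step, ±0.00003°/2 = ±1.5e-05°, of the stored one.
North–south component: 1.5e-05° × 111195 = 1.66793 m.
Longitude error → 1.5e-05 × 111195 × cos 79.776° = 1.5e-05 × 111195 × 0.1775 ≈ 0.296052 m.
Combining orthogonally: (1.66793² + 0.296052²)^½ ≈ 1.694 m.

1.7 metres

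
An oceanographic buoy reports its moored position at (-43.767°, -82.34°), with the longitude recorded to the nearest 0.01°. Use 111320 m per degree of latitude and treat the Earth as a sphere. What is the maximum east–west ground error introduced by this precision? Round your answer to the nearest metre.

402 metres

Rounding to 2 decimal places leaves the longitude within ±0.005° of the true value.
At latitude 43.767° a degree of longitude spans 111320 m × cos 43.767° = 111320 × 0.7222 ≈ 80390.7 m.
Maximum E–W displacement: 0.005 × 80390.7 = 401.954 m.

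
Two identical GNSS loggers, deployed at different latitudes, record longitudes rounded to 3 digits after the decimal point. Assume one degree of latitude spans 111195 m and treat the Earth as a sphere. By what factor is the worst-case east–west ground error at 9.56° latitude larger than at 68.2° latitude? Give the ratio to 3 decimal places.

2.655

Rounding to 3 decimal places leaves the longitude within ±0.0005° of the true value.
At 9.56°: 0.0005° × 111195 × cos 9.56° = 0.0005 × 111195 × 0.9861 ≈ 54.825 m.
At 68.2°: 0.0005° × 111195 × cos 68.2° = 0.0005 × 111195 × 0.3714 ≈ 20.647 m.
Ratio: 54.825 / 20.647 = cos 9.56° / cos 68.2° ≈ 2.6554.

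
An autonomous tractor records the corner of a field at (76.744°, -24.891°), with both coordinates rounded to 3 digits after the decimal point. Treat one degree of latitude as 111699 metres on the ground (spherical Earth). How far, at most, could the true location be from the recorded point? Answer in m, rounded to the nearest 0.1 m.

Rounding to 3 decimal places leaves each coordinate within ±0.0005° of the true value.
N–S: 0.0005° × 111699 m/° = 55.8495 m.
E–W at 76.744°: 0.0005° × 111699 × cos 76.744° = 0.0005 × 111699 × 0.2293 ≈ 12.8064 m.
Worst case both components are at the extreme and orthogonal: √(55.8495² + 12.8064²) ≈ 57.299 m.

57.3 m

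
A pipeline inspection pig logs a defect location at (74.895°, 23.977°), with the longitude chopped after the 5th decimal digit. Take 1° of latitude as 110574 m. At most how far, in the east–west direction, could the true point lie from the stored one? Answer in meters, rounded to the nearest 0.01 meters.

0.29 meters

Truncating at 5 decimal places can drop up to a full unit in the last place, so the longitude may be off by as much as 1e-05°.
One degree of longitude at 74.895° is 110574 × cos 74.895° ≈ 110574 × 0.2606 = 28814.3 m.
East–west error: 1e-05° × 28814.3 m/° ≈ 0.288143 m.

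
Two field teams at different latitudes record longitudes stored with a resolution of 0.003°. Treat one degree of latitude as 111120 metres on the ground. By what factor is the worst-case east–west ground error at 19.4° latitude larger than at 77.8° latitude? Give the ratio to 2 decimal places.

4.46

With a 0.003° grid the true value lies within half a step, ±0.003°/2 = ±0.0015°, of the stored one.
Error at 19.4° = 0.0015° × 111120 × cos 19.4° ≈ 166.68 × 0.9432 = 157.22 m.
At 77.8°: 0.0015° × 111120 × cos 77.8° = 0.0015 × 111120 × 0.2113 ≈ 35.224 m.
Ratio: 157.22 / 35.224 = cos 19.4° / cos 77.8° ≈ 4.4634.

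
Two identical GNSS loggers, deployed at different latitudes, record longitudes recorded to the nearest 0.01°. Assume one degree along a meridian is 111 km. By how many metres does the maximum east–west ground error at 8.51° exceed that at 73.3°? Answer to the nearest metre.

Rounding to 2 decimal places leaves the longitude within ±0.005° of the true value.
At 8.51°: 0.005° × 111000 × cos 8.51° = 0.005 × 111000 × 0.9890 ≈ 548.89 m.
At 73.3°: 0.005° × 111000 × cos 73.3° = 0.005 × 111000 × 0.2874 ≈ 159.49 m.
So the lower-latitude error exceeds the higher by 548.89 − 159.49 = 389.4 m.

389 metres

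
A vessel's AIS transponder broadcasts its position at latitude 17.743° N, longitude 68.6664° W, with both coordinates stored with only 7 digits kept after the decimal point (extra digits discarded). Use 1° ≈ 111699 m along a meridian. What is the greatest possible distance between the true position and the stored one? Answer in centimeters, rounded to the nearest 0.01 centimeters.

Truncating at 7 decimal places can drop up to a full unit in the last place, so each coordinate may be off by as much as 1e-07°.
North–south component: 1e-07° × 111699 = 0.0111699 m.
E–W at 17.743°: 1e-07° × 111699 × cos 17.743° = 1e-07 × 111699 × 0.9524 ≈ 0.0106386 m.
Combining orthogonally: (0.0111699² + 0.0106386²)^½ ≈ 0.0154255 m.
That is 0.0154255 m = 1.5426 cm.

1.54 centimeters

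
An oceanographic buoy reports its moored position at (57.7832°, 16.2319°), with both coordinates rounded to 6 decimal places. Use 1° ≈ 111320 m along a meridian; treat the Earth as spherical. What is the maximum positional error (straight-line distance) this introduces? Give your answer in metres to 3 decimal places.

0.063 metres

Rounding to 6 decimal places leaves each coordinate within ±5e-07° of the true value.
North–south component: 5e-07° × 111320 = 0.05566 m.
East–west component at 57.7832°: 5e-07° × 111320 × cos 57.7832° ≈ 5e-07 × 59347.4 ≈ 0.0296737 m.
The two errors are perpendicular, so the maximum displacement is √(0.05566² + 0.0296737²) ≈ 0.0630759 m.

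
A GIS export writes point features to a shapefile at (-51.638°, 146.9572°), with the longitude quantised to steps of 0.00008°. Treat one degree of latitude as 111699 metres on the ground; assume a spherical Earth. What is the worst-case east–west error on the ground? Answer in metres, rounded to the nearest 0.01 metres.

With a 0.00008° grid the true value lies within half a step, ±0.00008°/2 = ±4e-05°, of the stored one.
At latitude 51.638° a degree of longitude spans 111699 m × cos 51.638° = 111699 × 0.6206 ≈ 69323.5 m.
Maximum E–W displacement: 4e-05 × 69323.5 = 2.77294 m.

2.77 metres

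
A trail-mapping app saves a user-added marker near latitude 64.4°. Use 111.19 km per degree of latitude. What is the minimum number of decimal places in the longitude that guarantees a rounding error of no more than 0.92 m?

At 64.4° one degree of longitude covers 111190 × cos 64.4° ≈ 111190 × 0.4321 ≈ 48043.6 m.
Rounding to N decimal places gives at most 0.5 × 10⁻ᴺ degrees of error, i.e. 0.5 × 10⁻ᴺ × 48043.6 m.
Need 0.5 × 48043.6 × 10⁻ᴺ ≤ 0.92 → 10⁻ᴺ ≤ 3.830e-05, so N ≥ 4.42.
N = 4 would give 2.4 m (too coarse); N = 5 gives 0.24 m ≤ 0.92 m.

5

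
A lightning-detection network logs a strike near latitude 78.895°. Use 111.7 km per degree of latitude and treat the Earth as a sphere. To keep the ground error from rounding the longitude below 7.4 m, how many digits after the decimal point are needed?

4 decimal places

At 78.895° one degree of longitude covers 111700 × cos 78.895° ≈ 111700 × 0.1926 ≈ 21514.3 m.
With N decimal places the half-ulp bound is 0.5·10⁻ᴺ°, or 0.5·10⁻ᴺ × 21514.3 m on the ground.
Setting 10757.1 × 10⁻ᴺ ≤ 7.4 gives 10ᴺ ≥ 1454, i.e. N ≥ 3.16.
N = 3 would give 10.8 m (too coarse); N = 4 gives 1.08 m ≤ 7.4 m.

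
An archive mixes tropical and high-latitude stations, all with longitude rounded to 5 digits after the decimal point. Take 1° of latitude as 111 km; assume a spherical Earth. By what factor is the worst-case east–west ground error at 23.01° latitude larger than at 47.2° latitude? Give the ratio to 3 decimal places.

Rounding to 5 decimal places leaves the longitude within ±5e-06° of the true value.
At 23.01°: 5e-06° × 111000 × cos 23.01° = 5e-06 × 111000 × 0.9204 ≈ 0.51084 m.
At 47.2°: 5e-06° × 111000 × cos 47.2° = 5e-06 × 111000 × 0.6794 ≈ 0.37709 m.
The ratio reduces to cos 23.01° / cos 47.2° = 0.9204/0.6794 ≈ 1.3547.

1.355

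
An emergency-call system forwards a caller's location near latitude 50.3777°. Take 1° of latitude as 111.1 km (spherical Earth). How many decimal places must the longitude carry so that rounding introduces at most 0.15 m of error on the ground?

At 50.3777° one degree of longitude covers 111100 × cos 50.3777° ≈ 111100 × 0.6377 ≈ 70851.1 m.
Rounding to N decimal places gives at most 0.5 × 10⁻ᴺ degrees of error, i.e. 0.5 × 10⁻ᴺ × 70851.1 m.
Need 0.5 × 70851.1 × 10⁻ᴺ ≤ 0.15 → 10⁻ᴺ ≤ 4.234e-06, so N ≥ 5.37.
So 6 decimal places suffice (0.0354 m); 5 would allow up to 0.354 m.

6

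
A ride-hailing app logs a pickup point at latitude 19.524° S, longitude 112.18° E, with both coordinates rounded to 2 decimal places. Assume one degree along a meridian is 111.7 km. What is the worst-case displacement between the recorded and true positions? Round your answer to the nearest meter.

767 meters

Rounding to 2 decimal places leaves each coordinate within ±0.005° of the true value.
North–south component: 0.005° × 111700 = 558.5 m.
E–W at 19.524°: 0.005° × 111700 × cos 19.524° = 0.005 × 111700 × 0.9425 ≈ 526.387 m.
Combining orthogonally: (558.5² + 526.387²)^½ ≈ 767.467 m.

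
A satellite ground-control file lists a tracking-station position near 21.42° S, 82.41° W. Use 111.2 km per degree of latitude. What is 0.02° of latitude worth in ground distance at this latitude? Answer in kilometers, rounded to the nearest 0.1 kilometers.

Along a meridian 0.02° is 0.02 × 111200 = 2224 m.
That is 2224 m = 2.224 km.

2.2 kilometers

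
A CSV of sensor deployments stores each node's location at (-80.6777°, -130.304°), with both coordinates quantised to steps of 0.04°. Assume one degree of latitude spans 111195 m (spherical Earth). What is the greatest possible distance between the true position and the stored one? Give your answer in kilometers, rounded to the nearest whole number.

With a 0.04° grid the true value lies within half a step, ±0.04°/2 = ±0.02°, of the stored one.
N–S: 0.02° × 111195 m/° = 2223.9 m.
East–west component at 80.6777°: 0.02° × 111195 × cos 80.6777° ≈ 0.02 × 18012.2 ≈ 360.245 m.
Combining orthogonally: (2223.9² + 360.245²)^½ ≈ 2252.89 m.
That is 2252.89 m = 2.2529 km.

2 kilometers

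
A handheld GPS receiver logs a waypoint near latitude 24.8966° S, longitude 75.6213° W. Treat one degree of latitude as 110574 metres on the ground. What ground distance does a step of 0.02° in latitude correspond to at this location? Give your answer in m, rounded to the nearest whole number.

2211 m

Along a meridian 0.02° is 0.02 × 110574 = 2211.48 m.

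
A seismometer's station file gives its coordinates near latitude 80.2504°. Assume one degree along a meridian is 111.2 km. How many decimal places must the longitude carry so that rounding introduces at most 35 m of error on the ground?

3 decimal places

At 80.2504° one degree of longitude covers 111200 × cos 80.2504° ≈ 111200 × 0.1693 ≈ 18830.9 m.
N decimal places → at most half a unit in the last place, 0.5 × 10⁻ᴺ° = 18830.9/2 × 10⁻ᴺ m.
Setting 9415.45 × 10⁻ᴺ ≤ 35 gives 10ᴺ ≥ 269, i.e. N ≥ 2.43.
So 3 decimal places suffice (9.42 m); 2 would allow up to 94.2 m.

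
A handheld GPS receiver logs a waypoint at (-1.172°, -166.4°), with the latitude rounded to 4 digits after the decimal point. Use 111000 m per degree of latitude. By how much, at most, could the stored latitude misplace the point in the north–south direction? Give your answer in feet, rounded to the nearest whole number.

18 feet

Rounding to 4 decimal places leaves the latitude within ±5e-05° of the true value.
Along the meridian that is 5e-05° × 111000 m/° = 5.55 m.
Converting: 5.55 m × 3.2808 ft/m ≈ 18.209 ft.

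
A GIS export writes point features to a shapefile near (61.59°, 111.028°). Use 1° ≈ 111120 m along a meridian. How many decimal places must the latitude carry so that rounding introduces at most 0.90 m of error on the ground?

5

One degree of latitude covers 111120 m.
With N decimal places the half-ulp bound is 0.5·10⁻ᴺ°, or 0.5·10⁻ᴺ × 111120 m on the ground.
Need 0.5 × 111120 × 10⁻ᴺ ≤ 0.90 → 10⁻ᴺ ≤ 1.620e-05, so N ≥ 4.79.
So 5 decimal places suffice (0.556 m); 4 would allow up to 5.56 m.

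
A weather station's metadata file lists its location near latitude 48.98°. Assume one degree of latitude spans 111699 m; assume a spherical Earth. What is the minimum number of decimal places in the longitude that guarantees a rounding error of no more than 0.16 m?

6 decimal places

At 48.98° one degree of longitude covers 111699 × cos 48.98° ≈ 111699 × 0.6563 ≈ 73310.6 m.
N decimal places → at most half a unit in the last place, 0.5 × 10⁻ᴺ° = 73310.6/2 × 10⁻ᴺ m.
Setting 36655.3 × 10⁻ᴺ ≤ 0.16 gives 10ᴺ ≥ 2.291e+05, i.e. N ≥ 5.36.
N = 5 would give 0.367 m (too coarse); N = 6 gives 0.0367 m ≤ 0.16 m.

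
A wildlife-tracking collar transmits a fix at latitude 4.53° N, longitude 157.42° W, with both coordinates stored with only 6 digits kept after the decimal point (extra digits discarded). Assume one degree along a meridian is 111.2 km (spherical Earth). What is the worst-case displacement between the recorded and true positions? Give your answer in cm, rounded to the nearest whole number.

Truncating at 6 decimal places can drop up to a full unit in the last place, so each coordinate may be off by as much as 1e-06°.
N–S: 1e-06° × 111200 m/° = 0.1112 m.
E–W at 4.53°: 1e-06° × 111200 × cos 4.53° = 1e-06 × 111200 × 0.9969 ≈ 0.110853 m.
The two errors are perpendicular, so the maximum displacement is √(0.1112² + 0.110853²) ≈ 0.157015 m.
That is 0.157015 m = 15.702 cm.

16 cm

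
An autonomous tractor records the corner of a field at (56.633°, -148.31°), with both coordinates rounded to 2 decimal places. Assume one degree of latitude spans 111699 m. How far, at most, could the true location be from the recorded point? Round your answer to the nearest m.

637 m

Rounding to 2 decimal places leaves each coordinate within ±0.005° of the true value.
North–south component: 0.005° × 111699 = 558.495 m.
Longitude error → 0.005 × 111699 × cos 56.633° = 0.005 × 111699 × 0.5500 ≈ 307.172 m.
Combining orthogonally: (558.495² + 307.172²)^½ ≈ 637.394 m.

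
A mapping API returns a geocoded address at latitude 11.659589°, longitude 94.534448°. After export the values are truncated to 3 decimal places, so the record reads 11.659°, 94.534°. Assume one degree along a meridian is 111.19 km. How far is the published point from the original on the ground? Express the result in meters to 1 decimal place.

81.7 meters

Δlat = 11.659589 − 11.659 = +0.000589°; Δlon = 94.534448 − 94.534 = +0.000448°.
North–south shift: 0.000589 × 111190 = 65.4909 m.
East–west at this latitude: 0.000448° × 111190 × cos 11.659° ≈ 0.000448 × 108896 = 48.7854 m.
Combined displacement = (65.4909² + 48.7854²)^½ ≈ 81.6644 m.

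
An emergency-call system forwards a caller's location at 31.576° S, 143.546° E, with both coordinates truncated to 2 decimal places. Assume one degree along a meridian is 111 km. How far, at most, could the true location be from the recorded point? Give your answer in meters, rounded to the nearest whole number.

Truncating at 2 decimal places can drop up to a full unit in the last place, so each coordinate may be off by as much as 0.01°.
N–S: 0.01° × 111000 m/° = 1110 m.
East–west component at 31.576°: 0.01° × 111000 × cos 31.576° ≈ 0.01 × 94566 ≈ 945.66 m.
Worst case both components are at the extreme and orthogonal: √(1110² + 945.66²) ≈ 1458.21 m.

1458 meters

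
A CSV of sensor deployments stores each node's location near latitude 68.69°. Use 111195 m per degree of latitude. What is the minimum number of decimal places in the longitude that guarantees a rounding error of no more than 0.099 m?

At 68.69° one degree of longitude covers 111195 × cos 68.69° ≈ 111195 × 0.3634 ≈ 40409.8 m.
With N decimal places the half-ulp bound is 0.5·10⁻ᴺ°, or 0.5·10⁻ᴺ × 40409.8 m on the ground.
Need 0.5 × 40409.8 × 10⁻ᴺ ≤ 0.099 → 10⁻ᴺ ≤ 4.900e-06, so N ≥ 5.31.
N = 5 would give 0.202 m (too coarse); N = 6 gives 0.0202 m ≤ 0.099 m.

6 decimal places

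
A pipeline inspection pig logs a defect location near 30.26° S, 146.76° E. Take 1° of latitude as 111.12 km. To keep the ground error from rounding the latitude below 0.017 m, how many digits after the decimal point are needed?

7 decimal places

One degree of latitude covers 111120 m.
With N decimal places the half-ulp bound is 0.5·10⁻ᴺ°, or 0.5·10⁻ᴺ × 111120 m on the ground.
Setting 55560 × 10⁻ᴺ ≤ 0.017 gives 10ᴺ ≥ 3.268e+06, i.e. N ≥ 6.51.
N = 6 would give 0.0556 m (too coarse); N = 7 gives 0.00556 m ≤ 0.017 m.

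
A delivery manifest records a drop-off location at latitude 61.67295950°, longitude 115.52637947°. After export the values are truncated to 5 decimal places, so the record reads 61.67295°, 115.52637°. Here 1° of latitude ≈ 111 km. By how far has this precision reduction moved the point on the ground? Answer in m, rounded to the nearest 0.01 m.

Δlat = 61.67295950 − 61.67295 = +0.00000950°; Δlon = 115.52637947 − 115.52637 = +0.00000947°.
N–S: 0.00000950° × 111000 m/° = 1.0545 m.
East–west at this latitude: 0.00000947° × 111000 × cos 61.673° ≈ 0.00000947 × 52669.9 = 0.498784 m.
Hypotenuse of the two orthogonal shifts: √(1.0545² + 0.498784²) = 1.16651 m.

1.17 m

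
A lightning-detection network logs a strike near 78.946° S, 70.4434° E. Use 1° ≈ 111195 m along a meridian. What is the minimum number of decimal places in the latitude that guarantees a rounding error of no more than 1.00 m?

One degree of latitude covers 111195 m.
With N decimal places the half-ulp bound is 0.5·10⁻ᴺ°, or 0.5·10⁻ᴺ × 111195 m on the ground.
Need 0.5 × 111195 × 10⁻ᴺ ≤ 1.00 → 10⁻ᴺ ≤ 1.799e-05, so N ≥ 4.75.
At 4 places the error can reach 5.56 m, but 5 places keeps it to 0.556 m.

5 decimal places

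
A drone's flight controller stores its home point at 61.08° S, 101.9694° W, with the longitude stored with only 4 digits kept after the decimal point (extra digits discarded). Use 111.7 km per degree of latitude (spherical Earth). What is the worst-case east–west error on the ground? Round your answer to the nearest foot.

Truncating at 4 decimal places can drop up to a full unit in the last place, so the longitude may be off by as much as 0.0001°.
At latitude 61.08° a degree of longitude spans 111700 m × cos 61.08° = 111700 × 0.4836 ≈ 54016.8 m.
Maximum E–W displacement: 0.0001 × 54016.8 = 5.40168 m.
In feet: 5.40168 m ÷ 0.3048 ≈ 17.722 ft.

18 feet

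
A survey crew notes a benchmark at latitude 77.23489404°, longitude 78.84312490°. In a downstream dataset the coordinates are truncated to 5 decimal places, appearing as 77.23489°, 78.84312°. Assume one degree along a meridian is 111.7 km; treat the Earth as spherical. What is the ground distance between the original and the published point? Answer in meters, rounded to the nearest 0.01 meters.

The latitude changed by +0.00000404° and the longitude by +0.00000490°.
North–south shift: 0.00000404 × 111700 = 0.451268 m.
East–west at this latitude: 0.00000490° × 111700 × cos 77.2349° ≈ 0.00000490 × 24680.6 = 0.120935 m.
Combined displacement = (0.451268² + 0.120935²)^½ ≈ 0.467192 m.

0.47 meters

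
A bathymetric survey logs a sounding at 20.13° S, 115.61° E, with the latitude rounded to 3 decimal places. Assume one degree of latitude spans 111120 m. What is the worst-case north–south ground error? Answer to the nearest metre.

56 metres

Rounding to 3 decimal places leaves the latitude within ±0.0005° of the true value.
Along the meridian that is 0.0005° × 111120 m/° = 55.56 m.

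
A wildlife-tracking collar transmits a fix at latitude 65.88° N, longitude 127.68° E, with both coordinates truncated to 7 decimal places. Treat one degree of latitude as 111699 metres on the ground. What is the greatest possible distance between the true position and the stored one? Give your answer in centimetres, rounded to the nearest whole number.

Truncating at 7 decimal places can drop up to a full unit in the last place, so each coordinate may be off by as much as 1e-07°.
Latitude error → 1e-07 × 111699 = 0.0111699 m along the meridian.
East–west component at 65.88°: 1e-07° × 111699 × cos 65.88° ≈ 1e-07 × 45645.7 ≈ 0.00456457 m.
Combining orthogonally: (0.0111699² + 0.00456457²)^½ ≈ 0.0120666 m.
That is 0.0120666 m = 1.2067 cm.

1 centimetres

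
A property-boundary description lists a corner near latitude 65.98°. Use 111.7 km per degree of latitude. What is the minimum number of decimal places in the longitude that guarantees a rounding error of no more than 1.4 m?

At 65.98° one degree of longitude covers 111700 × cos 65.98° ≈ 111700 × 0.4071 ≈ 45468.1 m.
Rounding to N decimal places gives at most 0.5 × 10⁻ᴺ degrees of error, i.e. 0.5 × 10⁻ᴺ × 45468.1 m.
Setting 22734 × 10⁻ᴺ ≤ 1.4 gives 10ᴺ ≥ 1.624e+04, i.e. N ≥ 4.21.
So 5 decimal places suffice (0.227 m); 4 would allow up to 2.27 m.

5 decimal places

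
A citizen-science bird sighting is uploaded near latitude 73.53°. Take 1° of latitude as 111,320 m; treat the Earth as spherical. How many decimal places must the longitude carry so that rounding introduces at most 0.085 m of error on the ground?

6

At 73.53° one degree of longitude covers 111320 × cos 73.53° ≈ 111320 × 0.2835 ≈ 31560.7 m.
N decimal places → at most half a unit in the last place, 0.5 × 10⁻ᴺ° = 31560.7/2 × 10⁻ᴺ m.
Setting 15780.3 × 10⁻ᴺ ≤ 0.085 gives 10ᴺ ≥ 1.857e+05, i.e. N ≥ 5.27.
So 6 decimal places suffice (0.0158 m); 5 would allow up to 0.158 m.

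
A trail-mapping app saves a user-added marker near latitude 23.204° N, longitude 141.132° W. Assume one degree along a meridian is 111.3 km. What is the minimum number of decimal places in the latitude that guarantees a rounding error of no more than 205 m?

3 decimal places

One degree of latitude covers 111300 m.
With N decimal places the half-ulp bound is 0.5·10⁻ᴺ°, or 0.5·10⁻ᴺ × 111300 m on the ground.
Setting 55650 × 10⁻ᴺ ≤ 205 gives 10ᴺ ≥ 271.5, i.e. N ≥ 2.43.
At 2 places the error can reach 556 m, but 3 places keeps it to 55.6 m.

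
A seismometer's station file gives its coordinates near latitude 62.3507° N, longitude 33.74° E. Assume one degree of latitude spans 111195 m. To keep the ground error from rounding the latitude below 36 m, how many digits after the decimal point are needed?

One degree of latitude covers 111195 m.
With N decimal places the half-ulp bound is 0.5·10⁻ᴺ°, or 0.5·10⁻ᴺ × 111195 m on the ground.
Need 0.5 × 111195 × 10⁻ᴺ ≤ 36 → 10⁻ᴺ ≤ 6.475e-04, so N ≥ 3.19.
N = 3 would give 55.6 m (too coarse); N = 4 gives 5.56 m ≤ 36 m.

4 decimal places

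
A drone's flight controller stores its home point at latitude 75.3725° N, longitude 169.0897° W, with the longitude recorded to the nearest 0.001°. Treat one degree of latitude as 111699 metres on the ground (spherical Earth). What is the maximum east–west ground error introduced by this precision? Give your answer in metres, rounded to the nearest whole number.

Rounding to 3 decimal places leaves the longitude within ±0.0005° of the true value.
One degree of longitude at 75.3725° is 111699 × cos 75.3725° ≈ 111699 × 0.2525 = 28207.8 m.
So at most 0.0005° × 28207.8 ≈ 14.1039 m east–west.

14 metres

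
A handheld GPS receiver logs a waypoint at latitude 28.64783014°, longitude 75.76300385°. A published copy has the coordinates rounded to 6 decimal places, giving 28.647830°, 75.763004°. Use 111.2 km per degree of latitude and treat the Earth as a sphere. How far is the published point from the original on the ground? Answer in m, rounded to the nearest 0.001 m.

0.021 m

The latitude changed by +0.00000014° and the longitude by -0.00000015°.
North–south shift: 0.00000014 × 111200 = 0.015568 m.
East–west at this latitude: -0.00000015° × 111200 × cos 28.6478° ≈ -0.00000015 × 97587.2 = -0.0146381 m.
Distance: √(0.015568² + 0.0146381²) ≈ 0.021369 m.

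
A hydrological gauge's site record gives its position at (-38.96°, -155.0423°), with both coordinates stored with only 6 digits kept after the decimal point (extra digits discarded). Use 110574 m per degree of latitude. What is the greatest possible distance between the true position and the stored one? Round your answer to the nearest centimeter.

14 centimeters

Truncating at 6 decimal places can drop up to a full unit in the last place, so each coordinate may be off by as much as 1e-06°.
North–south component: 1e-06° × 110574 = 0.110574 m.
E–W at 38.96°: 1e-06° × 110574 × cos 38.96° = 1e-06 × 110574 × 0.7776 ≈ 0.0859807 m.
The two errors are perpendicular, so the maximum displacement is √(0.110574² + 0.0859807²) ≈ 0.140069 m.
That is 0.140069 m = 14.007 cm.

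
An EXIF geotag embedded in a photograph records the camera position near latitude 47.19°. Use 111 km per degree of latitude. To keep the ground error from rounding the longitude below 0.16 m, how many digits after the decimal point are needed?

At 47.19° one degree of longitude covers 111000 × cos 47.19° ≈ 111000 × 0.6796 ≈ 75432.2 m.
With N decimal places the half-ulp bound is 0.5·10⁻ᴺ°, or 0.5·10⁻ᴺ × 75432.2 m on the ground.
Setting 37716.1 × 10⁻ᴺ ≤ 0.16 gives 10ᴺ ≥ 2.357e+05, i.e. N ≥ 5.37.
So 6 decimal places suffice (0.0377 m); 5 would allow up to 0.377 m.

6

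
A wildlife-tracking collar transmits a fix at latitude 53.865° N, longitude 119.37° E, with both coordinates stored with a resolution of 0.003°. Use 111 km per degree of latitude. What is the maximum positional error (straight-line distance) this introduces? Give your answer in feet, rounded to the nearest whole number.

634 feet

With a 0.003° grid the true value lies within half a step, ±0.003°/2 = ±0.0015°, of the stored one.
Latitude error → 0.0015 × 111000 = 166.5 m along the meridian.
East–west component at 53.865°: 0.0015° × 111000 × cos 53.865° ≈ 0.0015 × 65455.6 ≈ 98.1834 m.
Combining orthogonally: (166.5² + 98.1834²)^½ ≈ 193.293 m.
In feet: 193.293 m ÷ 0.3048 ≈ 634.16 ft.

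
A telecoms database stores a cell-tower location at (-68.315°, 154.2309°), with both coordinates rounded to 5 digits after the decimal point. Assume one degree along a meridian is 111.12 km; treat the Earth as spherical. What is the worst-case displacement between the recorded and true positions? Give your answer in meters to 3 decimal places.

0.592 meters

Rounding to 5 decimal places leaves each coordinate within ±5e-06° of the true value.
Latitude error → 5e-06 × 111120 = 0.5556 m along the meridian.
Longitude error → 5e-06 × 111120 × cos 68.315° = 5e-06 × 111120 × 0.3695 ≈ 0.205296 m.
Combining orthogonally: (0.5556² + 0.205296²)^½ ≈ 0.592316 m.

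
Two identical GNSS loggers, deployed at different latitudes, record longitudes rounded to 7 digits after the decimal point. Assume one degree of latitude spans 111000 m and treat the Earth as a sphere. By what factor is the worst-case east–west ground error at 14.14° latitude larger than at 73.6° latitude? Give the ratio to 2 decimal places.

Rounding to 7 decimal places leaves the longitude within ±5e-08° of the true value.
Error at 14.14° = 5e-08° × 111000 × cos 14.14° ≈ 0.00555 × 0.9697 = 0.0053818 m.
Error at 73.6° = 5e-08° × 111000 × cos 73.6° ≈ 0.00555 × 0.2823 = 0.001567 m.
Ratio: 0.0053818 / 0.001567 = cos 14.14° / cos 73.6° ≈ 3.4345.

3.43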